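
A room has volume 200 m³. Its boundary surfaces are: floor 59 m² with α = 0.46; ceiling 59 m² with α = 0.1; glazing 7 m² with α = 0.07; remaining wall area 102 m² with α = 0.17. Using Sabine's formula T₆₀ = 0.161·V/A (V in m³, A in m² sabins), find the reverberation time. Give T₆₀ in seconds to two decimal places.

0.63 s

Total absorption A = 59·0.46 + 59·0.1 + 7·0.07 + 102·0.17 = 50.87 m² sabins.
T₆₀ = 0.161·V/A = 0.161·200/50.87 = 0.633 s.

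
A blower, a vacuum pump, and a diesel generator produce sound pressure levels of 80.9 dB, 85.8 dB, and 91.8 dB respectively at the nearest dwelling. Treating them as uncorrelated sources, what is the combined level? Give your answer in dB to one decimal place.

93.0 dB

Incoherent sources combine by intensity addition: L_total = 10·log₁₀(Σ 10^(L_i/10)).
Σ 10^(L/10) = 10^(80.9/10) + 10^(85.8/10) + 10^(91.8/10) = 2.017e+09.
L_total = 10·log₁₀(2.017e+09) = 93.05 dB.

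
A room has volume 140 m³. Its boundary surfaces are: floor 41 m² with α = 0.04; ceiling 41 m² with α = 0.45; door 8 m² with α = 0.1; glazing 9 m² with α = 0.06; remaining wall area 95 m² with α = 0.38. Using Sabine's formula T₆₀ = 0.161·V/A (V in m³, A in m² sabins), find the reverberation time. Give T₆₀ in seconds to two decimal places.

0.39 s

Total absorption A = 41·0.04 + 41·0.45 + 8·0.1 + 9·0.06 + 95·0.38 = 57.53 m² sabins.
T₆₀ = 0.161 × 140 / 57.53 = 0.392 s.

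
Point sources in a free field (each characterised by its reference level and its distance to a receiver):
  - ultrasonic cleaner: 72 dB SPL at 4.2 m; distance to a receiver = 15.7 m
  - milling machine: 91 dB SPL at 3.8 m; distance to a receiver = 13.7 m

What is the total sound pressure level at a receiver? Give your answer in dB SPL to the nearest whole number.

80 dB SPL

Propagate each source to the receiver with L = L_ref − 20·log₁₀(r/r_ref), then add intensities.
ultrasonic cleaner: 72 − 20·log₁₀(15.7/4.2) = 72 − 11.45 = 60.55 dB SPL.
milling machine: 91 − 20·log₁₀(13.7/3.8) = 91 − 11.14 = 79.86 dB SPL.
Σ 10^(L/10) = 9.799e+07 → L_total = 10·log₁₀(9.799e+07) = 79.91 dB SPL.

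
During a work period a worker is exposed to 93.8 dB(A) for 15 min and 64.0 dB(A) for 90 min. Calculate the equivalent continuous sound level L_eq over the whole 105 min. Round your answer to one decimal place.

85.4 dB(A)

Weight each interval's intensity by its duration and average over T = 105 min:
Σ tᵢ·10^(Lᵢ/10) = 15·10^(93.8/10) + 90·10^(64.0/10) = 3.621e+10.
L_eq = 10·log₁₀(3.621e+10/105) = 85.38 dB(A).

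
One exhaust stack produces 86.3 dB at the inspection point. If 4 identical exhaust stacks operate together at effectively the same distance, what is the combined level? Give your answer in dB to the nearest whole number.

92 dB

With 4 equal, uncorrelated contributions the intensity is 4× that of one unit, giving a rise of 10·log₁₀ 4.
L_total = 86.3 + 10·log₁₀(4) = 86.3 + 6.021 = 92.32 dB.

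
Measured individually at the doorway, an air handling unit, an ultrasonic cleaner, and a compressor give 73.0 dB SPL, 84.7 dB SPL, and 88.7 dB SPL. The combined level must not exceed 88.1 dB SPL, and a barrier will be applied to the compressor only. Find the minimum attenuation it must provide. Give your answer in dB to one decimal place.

3.5 dB

The untreated sources together contribute 10^(73.0/10) + 10^(84.7/10) = 3.151e+08, i.e. 84.98 dB SPL.
To meet 88.1 dB SPL overall, the treated compressor may contribute at most 10^(88.1/10) − 3.151e+08 = 3.306e+08, i.e. 85.19 dB SPL.
Required insertion loss = 88.7 − 85.19 = 3.51 dB.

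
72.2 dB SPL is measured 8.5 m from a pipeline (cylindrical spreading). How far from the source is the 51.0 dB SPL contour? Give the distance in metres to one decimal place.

1120.5 m

For a line source L₁ − L₂ = 10·log₁₀(r₂/r₁), so r₂ = r₁·10^((L₁−L₂)/10).
r₂ = 8.5·10^((72.2−51.0)/10) = 8.5·10^(21.2/10) = 1120.52 m.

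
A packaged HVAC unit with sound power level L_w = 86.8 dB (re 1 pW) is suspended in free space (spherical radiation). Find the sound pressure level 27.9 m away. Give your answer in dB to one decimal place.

Free-field spherical radiation: L_p = L_w − 10·log₁₀(4π·r²), r = 27.9 m.
4π·r² = 9782 m², 10·log₁₀ of that is 39.904 dB.
L_p = 86.8 − 39.904 = 46.90 dB.

46.9 dB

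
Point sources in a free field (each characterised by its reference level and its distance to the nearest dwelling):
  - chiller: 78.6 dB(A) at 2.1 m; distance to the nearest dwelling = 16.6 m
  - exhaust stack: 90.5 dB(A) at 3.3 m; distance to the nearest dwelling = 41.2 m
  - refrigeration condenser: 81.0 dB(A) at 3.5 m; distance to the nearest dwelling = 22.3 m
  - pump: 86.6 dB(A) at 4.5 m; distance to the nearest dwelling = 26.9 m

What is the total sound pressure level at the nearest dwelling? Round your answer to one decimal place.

Apply inverse-square spreading to bring every level to the receiver, then sum 10^(L/10).
chiller: 78.6 − 20·log₁₀(16.6/2.1) = 78.6 − 17.96 = 60.64 dB(A).
exhaust stack: 90.5 − 20·log₁₀(41.2/3.3) = 90.5 − 21.93 = 68.57 dB(A).
refrigeration condenser: 81.0 − 20·log₁₀(22.3/3.5) = 81.0 − 16.08 = 64.92 dB(A).
pump: 86.6 − 20·log₁₀(26.9/4.5) = 86.6 − 15.53 = 71.07 dB(A).
Σ 10^(L/10) = 2.425e+07 → L_total = 10·log₁₀(2.425e+07) = 73.85 dB(A).

73.8 dB(A)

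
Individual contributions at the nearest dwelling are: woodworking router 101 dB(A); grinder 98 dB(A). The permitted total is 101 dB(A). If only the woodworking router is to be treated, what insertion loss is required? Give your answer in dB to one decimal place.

3.0 dB

Everything except the woodworking router sums to 10^(98/10) = 6.310e+09 in linear terms, 98.00 dB(A).
To meet 101 dB(A) overall, the treated woodworking router may contribute at most 10^(101/10) − 6.310e+09 = 6.280e+09, i.e. 97.98 dB(A).
So the woodworking router must be reduced from 101 to 97.98 dB(A): IL = 3.02 dB.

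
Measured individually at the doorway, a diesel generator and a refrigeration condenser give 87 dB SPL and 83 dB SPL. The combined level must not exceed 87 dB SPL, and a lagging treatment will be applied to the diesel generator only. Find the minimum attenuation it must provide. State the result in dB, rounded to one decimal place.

2.2 dB

Fixed contribution from the other source: Σ 10^(L/10) = 10^(83/10) = 1.995e+08 (83.00 dB SPL).
To meet 87 dB SPL overall, the treated diesel generator may contribute at most 10^(87/10) − 1.995e+08 = 3.017e+08, i.e. 84.80 dB SPL.
Required insertion loss = 87 − 84.80 = 2.20 dB.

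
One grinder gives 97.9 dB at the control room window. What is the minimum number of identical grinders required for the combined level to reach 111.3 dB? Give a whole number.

Need L₁ + 10·log₁₀ N ≥ 111.3, i.e. log₁₀ N ≥ 1.34.
N ≥ 10^(13.4/10) = 21.878, so N = 22.

22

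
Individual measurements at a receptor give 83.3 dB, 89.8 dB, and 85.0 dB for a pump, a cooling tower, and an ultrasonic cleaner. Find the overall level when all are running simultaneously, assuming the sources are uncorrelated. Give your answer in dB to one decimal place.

91.7 dB

Incoherent sources combine by intensity addition: L_total = 10·log₁₀(Σ 10^(L_i/10)).
Σ 10^(L/10) = 10^(83.3/10) + 10^(89.8/10) + 10^(85.0/10) = 1.485e+09.
L_total = 10·log₁₀(1.485e+09) = 91.72 dB.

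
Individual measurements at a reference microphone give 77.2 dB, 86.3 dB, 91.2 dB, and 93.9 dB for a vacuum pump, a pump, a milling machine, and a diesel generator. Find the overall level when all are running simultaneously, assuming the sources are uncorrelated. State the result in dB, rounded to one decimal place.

96.3 dB

For uncorrelated sources the intensities add, so convert each level to linear form, sum, and take 10·log₁₀ of the total.
Σ 10^(L/10) = 10^(77.2/10) + 10^(86.3/10) + 10^(91.2/10) + 10^(93.9/10) = 4.252e+09.
L_total = 10·log₁₀(4.252e+09) = 96.29 dB.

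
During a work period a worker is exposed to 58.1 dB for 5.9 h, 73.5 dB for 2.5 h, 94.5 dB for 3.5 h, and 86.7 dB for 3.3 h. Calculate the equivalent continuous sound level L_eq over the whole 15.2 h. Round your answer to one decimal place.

Weight each interval's intensity by its duration and average over T = 15.2 h:
Σ tᵢ·10^(Lᵢ/10) = 5.9·10^(58.1/10) + 2.5·10^(73.5/10) + 3.5·10^(94.5/10) + 3.3·10^(86.7/10) = 1.147e+10.
L_eq = 10·log₁₀(1.147e+10/15.2) = 88.78 dB.

88.8 dB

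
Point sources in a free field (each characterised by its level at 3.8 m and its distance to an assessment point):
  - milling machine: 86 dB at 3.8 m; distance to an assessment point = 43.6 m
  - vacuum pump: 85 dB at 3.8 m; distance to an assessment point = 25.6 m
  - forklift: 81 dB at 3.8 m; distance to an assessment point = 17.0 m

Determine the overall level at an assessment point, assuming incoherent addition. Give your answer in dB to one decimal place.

First find each source's level at the receiver (point-source: −20·log₁₀(r/r_ref)), then combine on an intensity basis.
milling machine: 86 − 20·log₁₀(43.6/3.8) = 86 − 21.19 = 64.81 dB.
vacuum pump: 85 − 20·log₁₀(25.6/3.8) = 85 − 16.57 = 68.43 dB.
forklift: 81 − 20·log₁₀(17.0/3.8) = 81 − 13.01 = 67.99 dB.
Σ 10^(L/10) = 1.628e+07 → L_total = 10·log₁₀(1.628e+07) = 72.12 dB.

72.1 dB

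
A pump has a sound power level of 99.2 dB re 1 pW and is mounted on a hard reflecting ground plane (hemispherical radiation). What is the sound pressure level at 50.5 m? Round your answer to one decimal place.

57.2 dB

The power spreads over a hemisphere of area 2π·r², so L_p = L_w − 10·log₁₀(2π·r²).
2π·r² = 1.602e+04 m², 10·log₁₀ of that is 42.048 dB.
L_p = 99.2 − 42.048 = 57.15 dB.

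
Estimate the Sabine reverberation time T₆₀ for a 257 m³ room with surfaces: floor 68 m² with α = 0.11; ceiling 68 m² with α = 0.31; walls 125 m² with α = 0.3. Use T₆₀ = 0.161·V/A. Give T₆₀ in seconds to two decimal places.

Total absorption A = 68·0.11 + 68·0.31 + 125·0.3 = 66.06 m² sabins.
T₆₀ = 0.161·V/A = 0.161·257/66.06 = 0.626 s.

0.63 s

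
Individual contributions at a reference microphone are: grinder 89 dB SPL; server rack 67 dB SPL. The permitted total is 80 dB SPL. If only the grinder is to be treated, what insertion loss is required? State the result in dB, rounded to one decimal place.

Everything except the grinder sums to 10^(67/10) = 5.012e+06 in linear terms, 67.00 dB SPL.
To meet 80 dB SPL overall, the treated grinder may contribute at most 10^(80/10) − 5.012e+06 = 9.499e+07, i.e. 79.78 dB SPL.
Required insertion loss = 89 − 79.78 = 9.22 dB.

9.2 dB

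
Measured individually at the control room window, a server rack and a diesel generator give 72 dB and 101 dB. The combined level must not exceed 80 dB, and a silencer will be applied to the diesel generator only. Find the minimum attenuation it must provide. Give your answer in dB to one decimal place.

21.7 dB

Fixed contribution from the other source: Σ 10^(L/10) = 10^(72/10) = 1.585e+07 (72.00 dB).
To meet 80 dB overall, the treated diesel generator may contribute at most 10^(80/10) − 1.585e+07 = 8.415e+07, i.e. 79.25 dB.
Required insertion loss = 101 − 79.25 = 21.75 dB.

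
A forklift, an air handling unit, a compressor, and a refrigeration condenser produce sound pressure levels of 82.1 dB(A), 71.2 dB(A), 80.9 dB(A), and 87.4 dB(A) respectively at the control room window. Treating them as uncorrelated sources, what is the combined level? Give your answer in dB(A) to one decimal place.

89.3 dB(A)

Incoherent sources combine by intensity addition: L_total = 10·log₁₀(Σ 10^(L_i/10)).
Σ 10^(L/10) = 10^(82.1/10) + 10^(71.2/10) + 10^(80.9/10) + 10^(87.4/10) = 8.479e+08.
L_total = 10·log₁₀(8.479e+08) = 89.28 dB(A).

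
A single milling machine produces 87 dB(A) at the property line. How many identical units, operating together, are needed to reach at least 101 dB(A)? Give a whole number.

N identical sources give L₁ + 10·log₁₀ N, so require 10·log₁₀ N ≥ 101 − 87 = 14.0 dB.
N ≥ 10^(14.0/10) = 25.119, so N = 26.

26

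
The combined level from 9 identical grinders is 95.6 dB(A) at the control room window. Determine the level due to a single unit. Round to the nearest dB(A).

86 dB(A)

Dividing the total intensity by 9 lowers the level by 10·log₁₀ 9 = 9.542 dB: L₁ = 95.6 − 9.542.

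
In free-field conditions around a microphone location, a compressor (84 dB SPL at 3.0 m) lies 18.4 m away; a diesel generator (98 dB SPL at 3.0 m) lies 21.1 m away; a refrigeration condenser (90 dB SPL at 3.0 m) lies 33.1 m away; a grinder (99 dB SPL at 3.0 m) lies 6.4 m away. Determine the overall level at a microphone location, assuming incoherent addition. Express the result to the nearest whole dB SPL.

Apply inverse-square spreading to bring every level to the receiver, then sum 10^(L/10).
compressor: 84 − 20·log₁₀(18.4/3.0) = 84 − 15.75 = 68.25 dB SPL.
diesel generator: 98 − 20·log₁₀(21.1/3.0) = 98 − 16.94 = 81.06 dB SPL.
refrigeration condenser: 90 − 20·log₁₀(33.1/3.0) = 90 − 20.85 = 69.15 dB SPL.
grinder: 99 − 20·log₁₀(6.4/3.0) = 99 − 6.58 = 92.42 dB SPL.
Σ 10^(L/10) = 1.888e+09 → L_total = 10·log₁₀(1.888e+09) = 92.76 dB SPL.

93 dB SPL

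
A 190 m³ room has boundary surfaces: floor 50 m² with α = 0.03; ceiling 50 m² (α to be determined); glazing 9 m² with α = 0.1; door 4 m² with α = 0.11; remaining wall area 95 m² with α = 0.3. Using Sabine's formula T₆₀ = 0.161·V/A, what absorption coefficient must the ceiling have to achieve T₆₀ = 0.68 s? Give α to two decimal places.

0.27

Required total absorption A = 0.161·190/0.68 = 44.99 m².
Absorption from the other surfaces = 50·0.03 + 9·0.1 + 4·0.11 + 95·0.3 = 31.34 m², so the ceiling must supply 13.65 m² over 50 m².
α = 13.65/50 = 0.273.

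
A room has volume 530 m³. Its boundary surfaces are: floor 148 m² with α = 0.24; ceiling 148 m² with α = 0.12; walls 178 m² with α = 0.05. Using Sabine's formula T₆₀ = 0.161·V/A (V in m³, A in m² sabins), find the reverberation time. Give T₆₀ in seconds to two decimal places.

A = Σ Sᵢαᵢ = 148·0.24 + 148·0.12 + 178·0.05 = 62.18 m².
T₆₀ = 0.161 × 530 / 62.18 = 1.372 s.

1.37 s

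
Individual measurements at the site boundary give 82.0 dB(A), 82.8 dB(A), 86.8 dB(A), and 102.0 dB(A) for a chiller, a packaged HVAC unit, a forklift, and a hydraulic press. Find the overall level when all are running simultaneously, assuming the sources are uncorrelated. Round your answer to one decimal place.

Incoherent sources combine by intensity addition: L_total = 10·log₁₀(Σ 10^(L_i/10)).
Σ 10^(L/10) = 10^(82.0/10) + 10^(82.8/10) + 10^(86.8/10) + 10^(102.0/10) = 1.668e+10.
L_total = 10·log₁₀(1.668e+10) = 102.22 dB(A).

102.2 dB(A)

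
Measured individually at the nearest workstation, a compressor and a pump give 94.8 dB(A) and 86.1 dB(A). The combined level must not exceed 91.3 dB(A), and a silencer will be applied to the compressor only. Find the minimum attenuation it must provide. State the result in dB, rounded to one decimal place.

The untreated sources together contribute 10^(86.1/10) = 4.074e+08, i.e. 86.10 dB(A).
The limit corresponds to 10^(91.3/10) = 1.349e+09; subtracting the fixed part leaves 9.416e+08 for the compressor, i.e. 89.74 dB(A).
Required insertion loss = 94.8 − 89.74 = 5.06 dB.

5.1 dB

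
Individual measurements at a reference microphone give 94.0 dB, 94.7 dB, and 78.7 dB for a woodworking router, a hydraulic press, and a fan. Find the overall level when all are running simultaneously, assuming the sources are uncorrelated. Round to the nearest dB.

97 dB

For uncorrelated sources the intensities add, so convert each level to linear form, sum, and take 10·log₁₀ of the total.
Σ 10^(L/10) = 10^(94.0/10) + 10^(94.7/10) + 10^(78.7/10) = 5.537e+09.
L_total = 10·log₁₀(5.537e+09) = 97.43 dB.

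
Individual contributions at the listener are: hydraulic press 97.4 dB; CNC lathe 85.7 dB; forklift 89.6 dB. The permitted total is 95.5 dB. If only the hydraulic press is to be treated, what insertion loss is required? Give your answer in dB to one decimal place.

The untreated sources together contribute 10^(85.7/10) + 10^(89.6/10) = 1.284e+09, i.e. 91.08 dB.
The limit corresponds to 10^(95.5/10) = 3.548e+09; subtracting the fixed part leaves 2.265e+09 for the hydraulic press, i.e. 93.55 dB.
So the hydraulic press must be reduced from 97.4 to 93.55 dB: IL = 3.85 dB.

3.9 dB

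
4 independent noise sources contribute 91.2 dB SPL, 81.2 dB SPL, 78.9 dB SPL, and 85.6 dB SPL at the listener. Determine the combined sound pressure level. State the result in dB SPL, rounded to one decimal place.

Incoherent sources combine by intensity addition: L_total = 10·log₁₀(Σ 10^(L_i/10)).
Σ 10^(L/10) = 10^(91.2/10) + 10^(81.2/10) + 10^(78.9/10) + 10^(85.6/10) = 1.891e+09.
L_total = 10·log₁₀(1.891e+09) = 92.77 dB SPL.

92.8 dB SPL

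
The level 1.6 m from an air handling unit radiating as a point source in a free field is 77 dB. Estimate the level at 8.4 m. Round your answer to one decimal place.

62.6 dB

Spherical spreading from a point source gives a 20·log₁₀(r₂/r₁) drop.
L₂ = 77 − 20·log₁₀(8.4/1.6) = 77 − 14.403 = 62.60 dB.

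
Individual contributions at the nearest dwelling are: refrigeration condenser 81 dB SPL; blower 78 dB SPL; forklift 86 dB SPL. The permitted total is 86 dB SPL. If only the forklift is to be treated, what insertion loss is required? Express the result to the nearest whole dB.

The untreated sources together contribute 10^(81/10) + 10^(78/10) = 1.890e+08, i.e. 82.76 dB SPL.
To meet 86 dB SPL overall, the treated forklift may contribute at most 10^(86/10) − 1.890e+08 = 2.091e+08, i.e. 83.20 dB SPL.
So the forklift must be reduced from 86 to 83.20 dB SPL: IL = 2.80 dB.

3 dB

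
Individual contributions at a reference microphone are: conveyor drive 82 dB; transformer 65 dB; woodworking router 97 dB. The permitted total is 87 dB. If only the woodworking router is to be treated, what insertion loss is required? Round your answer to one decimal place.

11.7 dB

Everything except the woodworking router sums to 10^(82/10) + 10^(65/10) = 1.617e+08 in linear terms, 82.09 dB.
The limit corresponds to 10^(87/10) = 5.012e+08; subtracting the fixed part leaves 3.395e+08 for the woodworking router, i.e. 85.31 dB.
Required insertion loss = 97 − 85.31 = 11.69 dB.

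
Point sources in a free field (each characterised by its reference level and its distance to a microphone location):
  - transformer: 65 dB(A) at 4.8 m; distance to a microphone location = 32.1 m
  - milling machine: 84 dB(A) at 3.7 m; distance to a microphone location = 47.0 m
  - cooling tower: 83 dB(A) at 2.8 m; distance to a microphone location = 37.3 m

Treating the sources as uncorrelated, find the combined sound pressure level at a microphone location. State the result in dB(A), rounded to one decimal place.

Propagate each source to the receiver with L = L_ref − 20·log₁₀(r/r_ref), then add intensities.
transformer: 65 − 20·log₁₀(32.1/4.8) = 65 − 16.51 = 48.49 dB(A).
milling machine: 84 − 20·log₁₀(47.0/3.7) = 84 − 22.08 = 61.92 dB(A).
cooling tower: 83 − 20·log₁₀(37.3/2.8) = 83 − 22.49 = 60.51 dB(A).
Σ 10^(L/10) = 2.752e+06 → L_total = 10·log₁₀(2.752e+06) = 64.40 dB(A).

64.4 dB(A)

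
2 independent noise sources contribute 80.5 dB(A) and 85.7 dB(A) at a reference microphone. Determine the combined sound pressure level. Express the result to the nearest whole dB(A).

87 dB(A)

For uncorrelated sources the intensities add, so convert each level to linear form, sum, and take 10·log₁₀ of the total.
Σ 10^(L/10) = 10^(80.5/10) + 10^(85.7/10) = 4.837e+08.
L_total = 10·log₁₀(4.837e+08) = 86.85 dB(A).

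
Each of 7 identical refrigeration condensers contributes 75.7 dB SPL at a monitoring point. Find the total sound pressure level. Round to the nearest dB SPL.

N identical incoherent sources raise the level by 10·log₁₀ N.
L_total = 75.7 + 10·log₁₀(7) = 75.7 + 8.451 = 84.15 dB SPL.

84 dB SPL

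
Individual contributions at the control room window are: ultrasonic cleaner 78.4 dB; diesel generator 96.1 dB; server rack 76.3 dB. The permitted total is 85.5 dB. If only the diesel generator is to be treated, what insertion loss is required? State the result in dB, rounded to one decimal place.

12.2 dB

Everything except the diesel generator sums to 10^(78.4/10) + 10^(76.3/10) = 1.118e+08 in linear terms, 80.49 dB.
To meet 85.5 dB overall, the treated diesel generator may contribute at most 10^(85.5/10) − 1.118e+08 = 2.430e+08, i.e. 83.86 dB.
So the diesel generator must be reduced from 96.1 to 83.86 dB: IL = 12.24 dB.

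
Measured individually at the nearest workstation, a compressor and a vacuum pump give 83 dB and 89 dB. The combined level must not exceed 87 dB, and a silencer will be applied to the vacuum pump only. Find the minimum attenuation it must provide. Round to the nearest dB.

The untreated sources together contribute 10^(83/10) = 1.995e+08, i.e. 83.00 dB.
The limit corresponds to 10^(87/10) = 5.012e+08; subtracting the fixed part leaves 3.017e+08 for the vacuum pump, i.e. 84.80 dB.
So the vacuum pump must be reduced from 89 to 84.80 dB: IL = 4.20 dB.

4 dB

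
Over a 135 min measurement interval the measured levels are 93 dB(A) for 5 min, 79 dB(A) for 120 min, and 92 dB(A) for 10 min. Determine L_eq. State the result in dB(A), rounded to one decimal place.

84.2 dB(A)

The energy average is taken in the linear domain: L_eq = 10·log₁₀[(Σ tᵢ·10^(Lᵢ/10))/T], T = 135 min.
Σ tᵢ·10^(Lᵢ/10) = 5·10^(93/10) + 120·10^(79/10) + 10·10^(92/10) = 3.536e+10.
L_eq = 10·log₁₀(3.536e+10/135) = 84.18 dB(A).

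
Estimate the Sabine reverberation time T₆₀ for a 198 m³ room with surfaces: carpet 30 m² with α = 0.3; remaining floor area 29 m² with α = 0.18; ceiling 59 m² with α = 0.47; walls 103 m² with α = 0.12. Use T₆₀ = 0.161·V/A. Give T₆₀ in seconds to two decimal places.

A = Σ Sᵢαᵢ = 30·0.3 + 29·0.18 + 59·0.47 + 103·0.12 = 54.31 m².
T₆₀ = 0.161 × 198 / 54.31 = 0.587 s.

0.59 s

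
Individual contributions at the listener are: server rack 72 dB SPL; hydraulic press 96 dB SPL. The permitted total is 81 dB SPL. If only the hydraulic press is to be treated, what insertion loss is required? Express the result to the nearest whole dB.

The untreated sources together contribute 10^(72/10) = 1.585e+07, i.e. 72.00 dB SPL.
The limit corresponds to 10^(81/10) = 1.259e+08; subtracting the fixed part leaves 1.100e+08 for the hydraulic press, i.e. 80.42 dB SPL.
Required insertion loss = 96 − 80.42 = 15.58 dB.

16 dB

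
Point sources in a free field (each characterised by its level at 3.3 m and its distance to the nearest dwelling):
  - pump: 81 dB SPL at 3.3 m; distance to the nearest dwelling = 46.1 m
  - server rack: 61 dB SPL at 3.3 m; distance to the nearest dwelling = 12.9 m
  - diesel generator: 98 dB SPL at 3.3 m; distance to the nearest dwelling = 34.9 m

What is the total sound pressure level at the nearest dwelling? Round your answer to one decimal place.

Propagate each source to the receiver with L = L_ref − 20·log₁₀(r/r_ref), then add intensities.
pump: 81 − 20·log₁₀(46.1/3.3) = 81 − 22.90 = 58.10 dB SPL.
server rack: 61 − 20·log₁₀(12.9/3.3) = 61 − 11.84 = 49.16 dB SPL.
diesel generator: 98 − 20·log₁₀(34.9/3.3) = 98 − 20.49 = 77.51 dB SPL.
Σ 10^(L/10) = 5.714e+07 → L_total = 10·log₁₀(5.714e+07) = 77.57 dB SPL.

77.6 dB SPL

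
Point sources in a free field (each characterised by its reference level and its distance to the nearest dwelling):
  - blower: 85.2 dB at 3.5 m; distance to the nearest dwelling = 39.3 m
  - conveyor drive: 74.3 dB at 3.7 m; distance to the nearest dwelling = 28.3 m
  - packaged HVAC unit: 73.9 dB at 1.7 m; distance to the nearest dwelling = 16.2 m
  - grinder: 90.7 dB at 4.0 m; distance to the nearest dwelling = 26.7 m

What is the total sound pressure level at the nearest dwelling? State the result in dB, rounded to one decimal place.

First find each source's level at the receiver (point-source: −20·log₁₀(r/r_ref)), then combine on an intensity basis.
blower: 85.2 − 20·log₁₀(39.3/3.5) = 85.2 − 21.01 = 64.19 dB.
conveyor drive: 74.3 − 20·log₁₀(28.3/3.7) = 74.3 − 17.67 = 56.63 dB.
packaged HVAC unit: 73.9 − 20·log₁₀(16.2/1.7) = 73.9 − 19.58 = 54.32 dB.
grinder: 90.7 − 20·log₁₀(26.7/4.0) = 90.7 − 16.49 = 74.21 dB.
Σ 10^(L/10) = 2.973e+07 → L_total = 10·log₁₀(2.973e+07) = 74.73 dB.

74.7 dB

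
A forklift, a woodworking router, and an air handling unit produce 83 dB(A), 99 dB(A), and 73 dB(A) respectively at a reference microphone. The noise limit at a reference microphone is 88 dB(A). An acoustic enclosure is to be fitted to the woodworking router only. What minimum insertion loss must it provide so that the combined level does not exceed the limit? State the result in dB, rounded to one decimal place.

Everything except the woodworking router sums to 10^(83/10) + 10^(73/10) = 2.195e+08 in linear terms, 83.41 dB(A).
The limit corresponds to 10^(88/10) = 6.310e+08; subtracting the fixed part leaves 4.115e+08 for the woodworking router, i.e. 86.14 dB(A).
So the woodworking router must be reduced from 99 to 86.14 dB(A): IL = 12.86 dB.

12.9 dB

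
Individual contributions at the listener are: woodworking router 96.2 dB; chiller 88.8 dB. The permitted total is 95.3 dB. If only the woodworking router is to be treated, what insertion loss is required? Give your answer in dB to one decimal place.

Everything except the woodworking router sums to 10^(88.8/10) = 7.586e+08 in linear terms, 88.80 dB.
To meet 95.3 dB overall, the treated woodworking router may contribute at most 10^(95.3/10) − 7.586e+08 = 2.630e+09, i.e. 94.20 dB.
So the woodworking router must be reduced from 96.2 to 94.20 dB: IL = 2.00 dB.

2.0 dB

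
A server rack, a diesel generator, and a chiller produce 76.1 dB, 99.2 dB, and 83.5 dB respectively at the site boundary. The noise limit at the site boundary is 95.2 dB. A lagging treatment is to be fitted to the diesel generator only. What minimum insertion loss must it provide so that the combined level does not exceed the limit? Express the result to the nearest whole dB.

4 dB

The untreated sources together contribute 10^(76.1/10) + 10^(83.5/10) = 2.646e+08, i.e. 84.23 dB.
To meet 95.2 dB overall, the treated diesel generator may contribute at most 10^(95.2/10) − 2.646e+08 = 3.047e+09, i.e. 94.84 dB.
Required insertion loss = 99.2 − 94.84 = 4.36 dB.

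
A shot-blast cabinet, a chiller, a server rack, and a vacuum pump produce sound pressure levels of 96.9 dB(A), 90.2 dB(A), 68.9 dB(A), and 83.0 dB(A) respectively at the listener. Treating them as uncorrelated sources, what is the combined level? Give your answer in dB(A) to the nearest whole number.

Incoherent sources combine by intensity addition: L_total = 10·log₁₀(Σ 10^(L_i/10)).
Σ 10^(L/10) = 10^(96.9/10) + 10^(90.2/10) + 10^(68.9/10) + 10^(83.0/10) = 6.152e+09.
L_total = 10·log₁₀(6.152e+09) = 97.89 dB(A).

98 dB(A)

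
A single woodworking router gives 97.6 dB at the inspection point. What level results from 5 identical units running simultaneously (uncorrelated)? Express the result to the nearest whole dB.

105 dB

N identical incoherent sources raise the level by 10·log₁₀ N.
L_total = 97.6 + 10·log₁₀(5) = 97.6 + 6.990 = 104.59 dB.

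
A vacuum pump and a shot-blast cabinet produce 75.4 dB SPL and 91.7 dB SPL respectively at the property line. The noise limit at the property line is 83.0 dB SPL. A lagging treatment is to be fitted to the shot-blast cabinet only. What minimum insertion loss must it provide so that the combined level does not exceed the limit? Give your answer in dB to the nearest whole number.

10 dB

The untreated sources together contribute 10^(75.4/10) = 3.467e+07, i.e. 75.40 dB SPL.
The limit corresponds to 10^(83.0/10) = 1.995e+08; subtracting the fixed part leaves 1.649e+08 for the shot-blast cabinet, i.e. 82.17 dB SPL.
Required insertion loss = 91.7 − 82.17 = 9.53 dB.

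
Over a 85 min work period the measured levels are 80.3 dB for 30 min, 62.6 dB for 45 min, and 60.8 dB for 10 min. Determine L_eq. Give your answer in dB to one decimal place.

L_eq = 10·log₁₀[(1/T)·Σ tᵢ·10^(Lᵢ/10)] with T = 85 min.
Σ tᵢ·10^(Lᵢ/10) = 30·10^(80.3/10) + 45·10^(62.6/10) + 10·10^(60.8/10) = 3.308e+09.
L_eq = 10·log₁₀(3.308e+09/85) = 75.90 dB.

75.9 dB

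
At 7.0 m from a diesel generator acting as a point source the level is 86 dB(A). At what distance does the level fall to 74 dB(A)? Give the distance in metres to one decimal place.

Point-source spreading drops the level by 20·log₁₀(r₂/r₁); inverting, r₂/r₁ = 10^(ΔL/20).
r₂ = 7.0·10^((86−74)/20) = 7.0·10^(12.0/20) = 27.87 m.

27.9 m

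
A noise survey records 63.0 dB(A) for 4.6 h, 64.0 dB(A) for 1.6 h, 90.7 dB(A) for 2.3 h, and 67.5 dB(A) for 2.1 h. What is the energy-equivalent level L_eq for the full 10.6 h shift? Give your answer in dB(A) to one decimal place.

84.1 dB(A)

Weight each interval's intensity by its duration and average over T = 10.6 h:
Σ tᵢ·10^(Lᵢ/10) = 4.6·10^(63.0/10) + 1.6·10^(64.0/10) + 2.3·10^(90.7/10) + 2.1·10^(67.5/10) = 2.727e+09.
L_eq = 10·log₁₀(2.727e+09/10.6) = 84.10 dB(A).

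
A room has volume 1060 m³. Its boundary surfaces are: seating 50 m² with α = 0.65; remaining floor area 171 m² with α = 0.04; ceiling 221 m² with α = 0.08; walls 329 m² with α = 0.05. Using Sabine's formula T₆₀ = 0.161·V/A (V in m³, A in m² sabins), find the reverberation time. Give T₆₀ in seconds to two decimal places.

2.32 s

A = Σ Sᵢαᵢ = 50·0.65 + 171·0.04 + 221·0.08 + 329·0.05 = 73.47 m².
T₆₀ = 0.161·V/A = 0.161·1060/73.47 = 2.323 s.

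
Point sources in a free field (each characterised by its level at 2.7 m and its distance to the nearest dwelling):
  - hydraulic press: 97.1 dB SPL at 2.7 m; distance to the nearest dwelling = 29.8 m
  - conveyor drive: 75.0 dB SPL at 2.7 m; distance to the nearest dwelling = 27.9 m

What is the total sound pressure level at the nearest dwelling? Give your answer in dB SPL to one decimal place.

76.3 dB SPL

Apply inverse-square spreading to bring every level to the receiver, then sum 10^(L/10).
hydraulic press: 97.1 − 20·log₁₀(29.8/2.7) = 97.1 − 20.86 = 76.24 dB SPL.
conveyor drive: 75.0 − 20·log₁₀(27.9/2.7) = 75.0 − 20.28 = 54.72 dB SPL.
Σ 10^(L/10) = 4.240e+07 → L_total = 10·log₁₀(4.240e+07) = 76.27 dB SPL.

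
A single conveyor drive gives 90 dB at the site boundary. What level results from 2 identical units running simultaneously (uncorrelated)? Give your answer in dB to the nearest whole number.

93 dB

L_total = L₁ + 10·log₁₀ N for N identical incoherent sources.
L_total = 90 + 10·log₁₀(2) = 90 + 3.010 = 93.01 dB.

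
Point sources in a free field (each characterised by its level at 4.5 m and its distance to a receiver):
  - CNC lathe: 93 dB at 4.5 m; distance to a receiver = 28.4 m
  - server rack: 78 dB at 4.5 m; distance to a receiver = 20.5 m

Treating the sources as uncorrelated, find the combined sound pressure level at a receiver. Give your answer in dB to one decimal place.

Propagate each source to the receiver with L = L_ref − 20·log₁₀(r/r_ref), then add intensities.
CNC lathe: 93 − 20·log₁₀(28.4/4.5) = 93 − 16.00 = 77.00 dB.
server rack: 78 − 20·log₁₀(20.5/4.5) = 78 − 13.17 = 64.83 dB.
Σ 10^(L/10) = 5.313e+07 → L_total = 10·log₁₀(5.313e+07) = 77.25 dB.

77.3 dB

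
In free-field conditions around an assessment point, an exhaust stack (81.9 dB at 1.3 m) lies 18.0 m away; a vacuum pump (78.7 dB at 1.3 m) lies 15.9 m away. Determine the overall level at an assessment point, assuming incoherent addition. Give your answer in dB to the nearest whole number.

61 dB

Apply inverse-square spreading to bring every level to the receiver, then sum 10^(L/10).
exhaust stack: 81.9 − 20·log₁₀(18.0/1.3) = 81.9 − 22.83 = 59.07 dB.
vacuum pump: 78.7 − 20·log₁₀(15.9/1.3) = 78.7 − 21.75 = 56.95 dB.
Σ 10^(L/10) = 1.303e+06 → L_total = 10·log₁₀(1.303e+06) = 61.15 dB.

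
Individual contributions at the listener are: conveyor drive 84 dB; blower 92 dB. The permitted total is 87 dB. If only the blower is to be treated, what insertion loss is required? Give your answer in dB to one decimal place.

The untreated sources together contribute 10^(84/10) = 2.512e+08, i.e. 84.00 dB.
To meet 87 dB overall, the treated blower may contribute at most 10^(87/10) − 2.512e+08 = 2.500e+08, i.e. 83.98 dB.
So the blower must be reduced from 92 to 83.98 dB: IL = 8.02 dB.

8.0 dB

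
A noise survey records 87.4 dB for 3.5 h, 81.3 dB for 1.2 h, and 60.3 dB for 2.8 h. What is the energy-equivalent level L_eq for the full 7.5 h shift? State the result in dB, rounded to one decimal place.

84.4 dB

L_eq = 10·log₁₀[(1/T)·Σ tᵢ·10^(Lᵢ/10)] with T = 7.5 h.
Σ tᵢ·10^(Lᵢ/10) = 3.5·10^(87.4/10) + 1.2·10^(81.3/10) + 2.8·10^(60.3/10) = 2.088e+09.
L_eq = 10·log₁₀(2.088e+09/7.5) = 84.45 dB.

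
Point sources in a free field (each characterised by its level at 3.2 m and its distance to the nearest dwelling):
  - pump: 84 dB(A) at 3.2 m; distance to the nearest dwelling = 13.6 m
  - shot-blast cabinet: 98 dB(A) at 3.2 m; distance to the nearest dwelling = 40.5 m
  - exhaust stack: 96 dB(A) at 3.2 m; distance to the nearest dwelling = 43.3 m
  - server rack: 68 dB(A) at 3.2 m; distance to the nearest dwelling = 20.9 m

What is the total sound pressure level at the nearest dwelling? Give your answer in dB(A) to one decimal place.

78.8 dB(A)

Propagate each source to the receiver with L = L_ref − 20·log₁₀(r/r_ref), then add intensities.
pump: 84 − 20·log₁₀(13.6/3.2) = 84 − 12.57 = 71.43 dB(A).
shot-blast cabinet: 98 − 20·log₁₀(40.5/3.2) = 98 − 22.05 = 75.95 dB(A).
exhaust stack: 96 − 20·log₁₀(43.3/3.2) = 96 − 22.63 = 73.37 dB(A).
server rack: 68 − 20·log₁₀(20.9/3.2) = 68 − 16.30 = 51.70 dB(A).
Σ 10^(L/10) = 7.519e+07 → L_total = 10·log₁₀(7.519e+07) = 78.76 dB(A).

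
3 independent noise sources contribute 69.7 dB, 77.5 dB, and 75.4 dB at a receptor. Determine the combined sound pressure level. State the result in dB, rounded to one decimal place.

80.0 dB

For uncorrelated sources the intensities add, so convert each level to linear form, sum, and take 10·log₁₀ of the total.
Σ 10^(L/10) = 10^(69.7/10) + 10^(77.5/10) + 10^(75.4/10) = 1.002e+08.
L_total = 10·log₁₀(1.002e+08) = 80.01 dB.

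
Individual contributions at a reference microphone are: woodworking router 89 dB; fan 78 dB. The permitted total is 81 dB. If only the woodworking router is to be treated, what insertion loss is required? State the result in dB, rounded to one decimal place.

The untreated sources together contribute 10^(78/10) = 6.310e+07, i.e. 78.00 dB.
To meet 81 dB overall, the treated woodworking router may contribute at most 10^(81/10) − 6.310e+07 = 6.280e+07, i.e. 77.98 dB.
Required insertion loss = 89 − 77.98 = 11.02 dB.

11.0 dB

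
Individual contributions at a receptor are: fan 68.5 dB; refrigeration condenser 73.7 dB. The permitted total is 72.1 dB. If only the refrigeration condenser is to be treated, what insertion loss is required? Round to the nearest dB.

Everything except the refrigeration condenser sums to 10^(68.5/10) = 7.079e+06 in linear terms, 68.50 dB.
To meet 72.1 dB overall, the treated refrigeration condenser may contribute at most 10^(72.1/10) − 7.079e+06 = 9.139e+06, i.e. 69.61 dB.
Required insertion loss = 73.7 − 69.61 = 4.09 dB.

4 dB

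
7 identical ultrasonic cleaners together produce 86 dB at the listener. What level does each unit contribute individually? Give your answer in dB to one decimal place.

7 equal contributions raise the level by 10·log₁₀ 7 = 8.451 dB, so each unit alone gives 86 − 8.451.

77.5 dB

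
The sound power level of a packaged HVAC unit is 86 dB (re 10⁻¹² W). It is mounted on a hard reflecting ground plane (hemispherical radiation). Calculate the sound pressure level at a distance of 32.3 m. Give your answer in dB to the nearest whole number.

Free-field hemispherical radiation: L_p = L_w − 10·log₁₀(2π·r²), r = 32.3 m.
2π·r² = 6555 m², 10·log₁₀ of that is 38.166 dB.
L_p = 86 − 38.166 = 47.83 dB.

48 dB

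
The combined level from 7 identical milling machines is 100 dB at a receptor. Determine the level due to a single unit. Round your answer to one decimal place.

For N identical incoherent sources L_total = L₁ + 10·log₁₀ N, so L₁ = 100 − 10·log₁₀(7) = 100 − 8.451.

91.5 dB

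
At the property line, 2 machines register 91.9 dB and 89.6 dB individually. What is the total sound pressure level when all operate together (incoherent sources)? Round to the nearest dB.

94 dB

For uncorrelated sources the intensities add, so convert each level to linear form, sum, and take 10·log₁₀ of the total.
Σ 10^(L/10) = 10^(91.9/10) + 10^(89.6/10) = 2.461e+09.
L_total = 10·log₁₀(2.461e+09) = 93.91 dB.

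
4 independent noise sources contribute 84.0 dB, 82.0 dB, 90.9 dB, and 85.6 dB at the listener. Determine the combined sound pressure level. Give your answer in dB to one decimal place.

93.0 dB

For uncorrelated sources the intensities add, so convert each level to linear form, sum, and take 10·log₁₀ of the total.
Σ 10^(L/10) = 10^(84.0/10) + 10^(82.0/10) + 10^(90.9/10) + 10^(85.6/10) = 2.003e+09.
L_total = 10·log₁₀(2.003e+09) = 93.02 dB.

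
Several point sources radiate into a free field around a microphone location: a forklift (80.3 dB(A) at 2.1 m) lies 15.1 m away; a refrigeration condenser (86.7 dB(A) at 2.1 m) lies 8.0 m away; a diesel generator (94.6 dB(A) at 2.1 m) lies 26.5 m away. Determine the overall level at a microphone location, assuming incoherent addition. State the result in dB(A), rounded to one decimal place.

77.2 dB(A)

Propagate each source to the receiver with L = L_ref − 20·log₁₀(r/r_ref), then add intensities.
forklift: 80.3 − 20·log₁₀(15.1/2.1) = 80.3 − 17.14 = 63.16 dB(A).
refrigeration condenser: 86.7 − 20·log₁₀(8.0/2.1) = 86.7 − 11.62 = 75.08 dB(A).
diesel generator: 94.6 − 20·log₁₀(26.5/2.1) = 94.6 − 22.02 = 72.58 dB(A).
Σ 10^(L/10) = 5.241e+07 → L_total = 10·log₁₀(5.241e+07) = 77.19 dB(A).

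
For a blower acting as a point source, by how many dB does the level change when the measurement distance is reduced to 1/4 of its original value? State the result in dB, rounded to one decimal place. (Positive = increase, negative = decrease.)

Point-source spreading: ΔL = −20·log₁₀(r₂/r₁).
ΔL = −20·log₁₀(0.25) = +12.04 dB.

+12.0 dB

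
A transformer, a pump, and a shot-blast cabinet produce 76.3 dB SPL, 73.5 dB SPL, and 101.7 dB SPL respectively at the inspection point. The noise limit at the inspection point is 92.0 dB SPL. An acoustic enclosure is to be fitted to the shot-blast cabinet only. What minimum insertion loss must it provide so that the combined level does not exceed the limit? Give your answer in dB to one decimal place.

9.9 dB

Everything except the shot-blast cabinet sums to 10^(76.3/10) + 10^(73.5/10) = 6.505e+07 in linear terms, 78.13 dB SPL.
The limit corresponds to 10^(92.0/10) = 1.585e+09; subtracting the fixed part leaves 1.520e+09 for the shot-blast cabinet, i.e. 91.82 dB SPL.
Required insertion loss = 101.7 − 91.82 = 9.88 dB.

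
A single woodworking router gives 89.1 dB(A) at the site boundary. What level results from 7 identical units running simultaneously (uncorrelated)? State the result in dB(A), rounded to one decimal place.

With 7 equal, uncorrelated contributions the intensity is 7× that of one unit, giving a rise of 10·log₁₀ 7.
L_total = 89.1 + 10·log₁₀(7) = 89.1 + 8.451 = 97.55 dB(A).

97.6 dB(A)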